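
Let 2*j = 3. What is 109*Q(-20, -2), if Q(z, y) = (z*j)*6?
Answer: -19620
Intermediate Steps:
j = 3/2 (j = (½)*3 = 3/2 ≈ 1.5000)
Q(z, y) = 9*z (Q(z, y) = (z*(3/2))*6 = (3*z/2)*6 = 9*z)
109*Q(-20, -2) = 109*(9*(-20)) = 109*(-180) = -19620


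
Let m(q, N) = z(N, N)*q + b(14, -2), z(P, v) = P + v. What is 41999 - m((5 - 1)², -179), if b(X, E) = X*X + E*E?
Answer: 47527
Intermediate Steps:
b(X, E) = E² + X² (b(X, E) = X² + E² = E² + X²)
m(q, N) = 200 + 2*N*q (m(q, N) = (N + N)*q + ((-2)² + 14²) = (2*N)*q + (4 + 196) = 2*N*q + 200 = 200 + 2*N*q)
41999 - m((5 - 1)², -179) = 41999 - (200 + 2*(-179)*(5 - 1)²) = 41999 - (200 + 2*(-179)*4²) = 41999 - (200 + 2*(-179)*16) = 41999 - (200 - 5728) = 41999 - 1*(-5528) = 41999 + 5528 = 47527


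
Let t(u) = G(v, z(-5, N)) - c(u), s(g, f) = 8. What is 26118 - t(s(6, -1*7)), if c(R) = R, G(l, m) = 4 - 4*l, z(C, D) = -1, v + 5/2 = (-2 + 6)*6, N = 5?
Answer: 26208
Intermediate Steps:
v = 43/2 (v = -5/2 + (-2 + 6)*6 = -5/2 + 4*6 = -5/2 + 24 = 43/2 ≈ 21.500)
t(u) = -82 - u (t(u) = (4 - 4*43/2) - u = (4 - 86) - u = -82 - u)
26118 - t(s(6, -1*7)) = 26118 - (-82 - 1*8) = 26118 - (-82 - 8) = 26118 - 1*(-90) = 26118 + 90 = 26208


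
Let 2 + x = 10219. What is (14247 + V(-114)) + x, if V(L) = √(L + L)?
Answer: 24464 + 2*I*√57 ≈ 24464.0 + 15.1*I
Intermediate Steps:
x = 10217 (x = -2 + 10219 = 10217)
V(L) = √2*√L (V(L) = √(2*L) = √2*√L)
(14247 + V(-114)) + x = (14247 + √2*√(-114)) + 10217 = (14247 + √2*(I*√114)) + 10217 = (14247 + 2*I*√57) + 10217 = 24464 + 2*I*√57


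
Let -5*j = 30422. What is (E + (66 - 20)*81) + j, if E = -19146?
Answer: -107522/5 ≈ -21504.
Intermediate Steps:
j = -30422/5 (j = -⅕*30422 = -30422/5 ≈ -6084.4)
(E + (66 - 20)*81) + j = (-19146 + (66 - 20)*81) - 30422/5 = (-19146 + 46*81) - 30422/5 = (-19146 + 3726) - 30422/5 = -15420 - 30422/5 = -107522/5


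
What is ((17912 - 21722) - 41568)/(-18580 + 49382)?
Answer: -22689/15401 ≈ -1.4732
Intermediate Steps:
((17912 - 21722) - 41568)/(-18580 + 49382) = (-3810 - 41568)/30802 = -45378*1/30802 = -22689/15401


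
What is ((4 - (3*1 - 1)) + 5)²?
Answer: 49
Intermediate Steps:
((4 - (3*1 - 1)) + 5)² = ((4 - (3 - 1)) + 5)² = ((4 - 1*2) + 5)² = ((4 - 2) + 5)² = (2 + 5)² = 7² = 49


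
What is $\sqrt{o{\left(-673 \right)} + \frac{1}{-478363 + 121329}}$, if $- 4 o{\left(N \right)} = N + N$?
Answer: $\frac{\sqrt{10723689351490}}{178517} \approx 18.344$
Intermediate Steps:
$o{\left(N \right)} = - \frac{N}{2}$ ($o{\left(N \right)} = - \frac{N + N}{4} = - \frac{2 N}{4} = - \frac{N}{2}$)
$\sqrt{o{\left(-673 \right)} + \frac{1}{-478363 + 121329}} = \sqrt{\left(- \frac{1}{2}\right) \left(-673\right) + \frac{1}{-478363 + 121329}} = \sqrt{\frac{673}{2} + \frac{1}{-357034}} = \sqrt{\frac{673}{2} - \frac{1}{357034}} = \sqrt{\frac{60070970}{178517}} = \frac{\sqrt{10723689351490}}{178517}$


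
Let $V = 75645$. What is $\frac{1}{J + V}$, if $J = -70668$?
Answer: $\frac{1}{4977} \approx 0.00020092$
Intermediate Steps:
$\frac{1}{J + V} = \frac{1}{-70668 + 75645} = \frac{1}{4977}$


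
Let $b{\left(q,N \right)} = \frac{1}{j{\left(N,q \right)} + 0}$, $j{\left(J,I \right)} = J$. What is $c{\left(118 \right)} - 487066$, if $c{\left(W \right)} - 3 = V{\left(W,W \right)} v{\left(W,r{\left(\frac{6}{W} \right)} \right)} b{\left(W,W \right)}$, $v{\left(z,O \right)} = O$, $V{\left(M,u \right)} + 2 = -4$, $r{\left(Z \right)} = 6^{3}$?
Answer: $- \frac{28737365}{59} \approx -4.8707 \cdot 10^{5}$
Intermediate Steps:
$r{\left(Z \right)} = 216$
$V{\left(M,u \right)} = -6$ ($V{\left(M,u \right)} = -2 - 4 = -6$)
$b{\left(q,N \right)} = \frac{1}{N}$ ($b{\left(q,N \right)} = \frac{1}{N + 0} = \frac{1}{N}$)
$c{\left(W \right)} = 3 - \frac{1296}{W}$ ($c{\left(W \right)} = 3 + \frac{\left(-6\right) 216}{W} = 3 - \frac{1296}{W}$)
$c{\left(118 \right)} - 487066 = \left(3 - \frac{1296}{118}\right) - 487066 = \left(3 - \frac{648}{59}\right) - 487066 = - \frac{471}{59} - 487066 = - \frac{28737365}{59}$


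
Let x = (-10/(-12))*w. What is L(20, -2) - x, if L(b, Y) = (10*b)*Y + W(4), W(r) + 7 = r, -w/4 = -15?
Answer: -453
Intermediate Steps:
w = 60 (w = -4*(-15) = 60)
W(r) = -7 + r
x = 50 (x = -10/(-12)*60 = -10*(-1/12)*60 = (5/6)*60 = 50)
L(b, Y) = -3 + 10*Y*b (L(b, Y) = (10*b)*Y + (-7 + 4) = 10*Y*b - 3 = -3 + 10*Y*b)
L(20, -2) - x = (-3 + 10*(-2)*20) - 1*50 = (-3 - 400) - 50 = -403 - 50 = -453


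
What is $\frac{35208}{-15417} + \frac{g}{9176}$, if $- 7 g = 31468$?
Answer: $- \frac{25431689}{9169118} \approx -2.7736$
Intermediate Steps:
$g = - \frac{31468}{7}$ ($g = \left(- \frac{1}{7}\right) 31468 = - \frac{31468}{7} \approx -4495.4$)
$\frac{35208}{-15417} + \frac{g}{9176} = \frac{35208}{-15417} - \frac{31468}{7 \cdot 9176} = 35208 \left(- \frac{1}{15417}\right) - \frac{7867}{16058} = - \frac{1304}{571} - \frac{7867}{16058} = - \frac{25431689}{9169118}$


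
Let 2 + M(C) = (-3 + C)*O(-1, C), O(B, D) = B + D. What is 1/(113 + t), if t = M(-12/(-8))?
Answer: 4/441 ≈ 0.0090703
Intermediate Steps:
M(C) = -2 + (-1 + C)*(-3 + C) (M(C) = -2 + (-3 + C)*(-1 + C) = -2 + (-1 + C)*(-3 + C))
t = -11/4 (t = 1 + (-12/(-8))² - (-48)/(-8) = 1 + (-12*(-⅛))² - (-48)*(-1)/8 = 1 + (3/2)² - 4*3/2 = 1 + 9/4 - 6 = -11/4 ≈ -2.7500)
1/(113 + t) = 1/(113 - 11/4) = 1/(441/4) = 4/441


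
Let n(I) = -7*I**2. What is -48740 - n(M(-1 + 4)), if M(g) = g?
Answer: -48677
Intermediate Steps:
-48740 - n(M(-1 + 4)) = -48740 - (-7)*(-1 + 4)**2 = -48740 - (-7)*3**2 = -48740 - (-7)*9 = -48740 - 1*(-63) = -48740 + 63 = -48677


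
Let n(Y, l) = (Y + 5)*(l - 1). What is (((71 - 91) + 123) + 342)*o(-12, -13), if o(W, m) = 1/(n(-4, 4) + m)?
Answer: -89/2 ≈ -44.500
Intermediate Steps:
n(Y, l) = (-1 + l)*(5 + Y) (n(Y, l) = (5 + Y)*(-1 + l) = (-1 + l)*(5 + Y))
o(W, m) = 1/(3 + m) (o(W, m) = 1/((-5 - 1*(-4) + 5*4 - 4*4) + m) = 1/((-5 + 4 + 20 - 16) + m) = 1/(3 + m))
(((71 - 91) + 123) + 342)*o(-12, -13) = (((71 - 91) + 123) + 342)/(3 - 13) = ((-20 + 123) + 342)/(-10) = (103 + 342)*(-⅒) = 445*(-⅒) = -89/2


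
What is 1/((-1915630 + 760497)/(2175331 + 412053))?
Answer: -2587384/1155133 ≈ -2.2399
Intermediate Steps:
1/((-1915630 + 760497)/(2175331 + 412053)) = 1/(-1155133/2587384) = -2587384/1155133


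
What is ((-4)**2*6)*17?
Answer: 1632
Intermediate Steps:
((-4)**2*6)*17 = (16*6)*17 = 96*17 = 1632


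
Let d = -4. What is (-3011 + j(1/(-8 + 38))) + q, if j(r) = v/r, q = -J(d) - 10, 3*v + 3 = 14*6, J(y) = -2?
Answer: -2209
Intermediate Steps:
v = 27 (v = -1 + (14*6)/3 = -1 + (1/3)*84 = -1 + 28 = 27)
q = -8 (q = -1*(-2) - 10 = 2 - 10 = -8)
j(r) = 27/r
(-3011 + j(1/(-8 + 38))) + q = (-3011 + 27/(1/(-8 + 38))) - 8 = (-3011 + 27/(1/30)) - 8 = (-3011 + 27*30) - 8 = (-3011 + 810) - 8 = -2201 - 8 = -2209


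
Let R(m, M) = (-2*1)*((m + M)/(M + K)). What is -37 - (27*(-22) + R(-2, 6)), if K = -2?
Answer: 559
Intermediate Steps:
R(m, M) = -2*(M + m)/(-2 + M) (R(m, M) = (-2*1)*((m + M)/(M - 2)) = -2*(M + m)/(-2 + M))
-37 - (27*(-22) + R(-2, 6)) = -37 - (27*(-22) + 2*(-1*6 - 1*(-2))/(-2 + 6)) = -37 - (-594 + 2*(-6 + 2)/4) = -37 - (-594 + 2*(¼)*(-4)) = -37 - (-594 - 2) = -37 - 1*(-596) = -37 + 596 = 559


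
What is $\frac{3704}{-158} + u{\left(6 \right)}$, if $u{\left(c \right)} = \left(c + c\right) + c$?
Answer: $- \frac{430}{79} \approx -5.443$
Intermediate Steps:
$u{\left(c \right)} = 3 c$ ($u{\left(c \right)} = 2 c + c = 3 c$)
$\frac{3704}{-158} + u{\left(6 \right)} = \frac{3704}{-158} + 3 \cdot 6 = 3704 \left(- \frac{1}{158}\right) + 18 = - \frac{1852}{79} + 18 = - \frac{430}{79}$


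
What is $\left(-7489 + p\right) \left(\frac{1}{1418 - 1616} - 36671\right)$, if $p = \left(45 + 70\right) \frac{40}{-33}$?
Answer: $\frac{1827826862083}{6534} \approx 2.7974 \cdot 10^{8}$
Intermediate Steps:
$p = - \frac{4600}{33}$ ($p = 115 \cdot 40 \left(- \frac{1}{33}\right) = 115 \left(- \frac{40}{33}\right) = - \frac{4600}{33} \approx -139.39$)
$\left(-7489 + p\right) \left(\frac{1}{1418 - 1616} - 36671\right) = \left(-7489 - \frac{4600}{33}\right) \left(\frac{1}{1418 - 1616} - 36671\right) = - \frac{251737 \left(\frac{1}{-198} - 36671\right)}{33} = - \frac{251737 \left(- \frac{1}{198} - 36671\right)}{33} = \left(- \frac{251737}{33}\right) \left(- \frac{7260859}{198}\right) = \frac{1827826862083}{6534}$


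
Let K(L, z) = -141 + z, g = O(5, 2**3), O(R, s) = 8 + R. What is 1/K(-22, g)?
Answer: -1/128 ≈ -0.0078125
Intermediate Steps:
g = 13 (g = 8 + 5 = 13)
1/K(-22, g) = 1/(-141 + 13) = 1/(-128) = -1/128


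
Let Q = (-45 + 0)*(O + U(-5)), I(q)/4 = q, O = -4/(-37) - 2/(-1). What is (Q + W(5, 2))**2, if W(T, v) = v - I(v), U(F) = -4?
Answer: 8573184/1369 ≈ 6262.4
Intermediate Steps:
O = 78/37 (O = -4*(-1/37) - 2*(-1) = 4/37 + 2 = 78/37 ≈ 2.1081)
I(q) = 4*q
Q = 3150/37 (Q = (-45 + 0)*(78/37 - 4) = -45*(-70/37) = 3150/37 ≈ 85.135)
W(T, v) = -3*v (W(T, v) = v - 4*v = -3*v)
(Q + W(5, 2))**2 = (3150/37 - 3*2)**2 = (3150/37 - 6)**2 = (2928/37)**2 = 8573184/1369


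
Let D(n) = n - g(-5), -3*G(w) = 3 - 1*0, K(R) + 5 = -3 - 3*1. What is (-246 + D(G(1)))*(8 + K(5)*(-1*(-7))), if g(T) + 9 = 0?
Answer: 16422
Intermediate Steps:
K(R) = -11 (K(R) = -5 + (-3 - 3*1) = -5 + (-3 - 3) = -5 - 6 = -11)
G(w) = -1 (G(w) = -(3 - 1*0)/3 = -(3 + 0)/3 = -1/3*3 = -1)
g(T) = -9 (g(T) = -9 + 0 = -9)
D(n) = 9 + n (D(n) = n - 1*(-9) = n + 9 = 9 + n)
(-246 + D(G(1)))*(8 + K(5)*(-1*(-7))) = (-246 + (9 - 1))*(8 - (-11)*(-7)) = (-246 + 8)*(8 - 11*7) = -238*(8 - 77) = -238*(-69) = 16422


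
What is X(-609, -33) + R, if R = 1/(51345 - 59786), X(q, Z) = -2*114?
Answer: -1924549/8441 ≈ -228.00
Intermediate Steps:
X(q, Z) = -228
R = -1/8441 (R = 1/(-8441) = -1/8441 ≈ -0.00011847)
X(-609, -33) + R = -228 - 1/8441 = -1924549/8441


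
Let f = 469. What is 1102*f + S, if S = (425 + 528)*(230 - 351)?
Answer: 401525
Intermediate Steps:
S = -115313 (S = 953*(-121) = -115313)
1102*f + S = 1102*469 - 115313 = 516838 - 115313 = 401525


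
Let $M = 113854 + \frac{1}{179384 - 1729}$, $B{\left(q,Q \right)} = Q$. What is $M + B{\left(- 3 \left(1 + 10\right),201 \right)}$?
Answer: $\frac{20262441026}{177655} \approx 1.1406 \cdot 10^{5}$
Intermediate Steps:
$M = \frac{20226732371}{177655}$ ($M = 113854 + \frac{1}{177655} = \frac{20226732371}{177655} \approx 1.1385 \cdot 10^{5}$)
$M + B{\left(- 3 \left(1 + 10\right),201 \right)} = \frac{20226732371}{177655} + 201 = \frac{20262441026}{177655}$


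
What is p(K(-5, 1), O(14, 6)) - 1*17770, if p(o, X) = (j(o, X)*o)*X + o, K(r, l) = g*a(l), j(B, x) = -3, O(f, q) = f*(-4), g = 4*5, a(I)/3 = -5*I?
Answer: -68470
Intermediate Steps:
a(I) = -15*I (a(I) = 3*(-5*I) = -15*I)
g = 20
O(f, q) = -4*f
K(r, l) = -300*l (K(r, l) = 20*(-15*l) = -300*l)
p(o, X) = o - 3*X*o (p(o, X) = (-3*o)*X + o = -3*X*o + o = o - 3*X*o)
p(K(-5, 1), O(14, 6)) - 1*17770 = (-300*1)*(1 - (-12)*14) - 1*17770 = -300*(1 - 3*(-56)) - 17770 = -300*(1 + 168) - 17770 = -300*169 - 17770 = -50700 - 17770 = -68470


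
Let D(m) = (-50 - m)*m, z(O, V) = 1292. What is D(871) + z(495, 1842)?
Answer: -800899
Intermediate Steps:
D(m) = m*(-50 - m)
D(871) + z(495, 1842) = -1*871*(50 + 871) + 1292 = -1*871*921 + 1292 = -802191 + 1292 = -800899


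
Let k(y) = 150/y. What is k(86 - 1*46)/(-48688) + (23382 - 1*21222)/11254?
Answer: 12367515/64462912 ≈ 0.19185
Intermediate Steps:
k(86 - 1*46)/(-48688) + (23382 - 1*21222)/11254 = (150/(86 - 1*46))/(-48688) + (23382 - 1*21222)/11254 = (150/(86 - 46))*(-1/48688) + (23382 - 21222)*(1/11254) = (150/40)*(-1/48688) + 2160*(1/11254) = (150*(1/40))*(-1/48688) + 1080/5627 = (15/4)*(-1/48688) + 1080/5627 = -15/194752 + 1080/5627 = 12367515/64462912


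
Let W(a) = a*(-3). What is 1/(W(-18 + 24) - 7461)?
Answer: -1/7479 ≈ -0.00013371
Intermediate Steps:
W(a) = -3*a
1/(W(-18 + 24) - 7461) = 1/(-3*(-18 + 24) - 7461) = 1/(-3*6 - 7461) = 1/(-18 - 7461) = 1/(-7479) = -1/7479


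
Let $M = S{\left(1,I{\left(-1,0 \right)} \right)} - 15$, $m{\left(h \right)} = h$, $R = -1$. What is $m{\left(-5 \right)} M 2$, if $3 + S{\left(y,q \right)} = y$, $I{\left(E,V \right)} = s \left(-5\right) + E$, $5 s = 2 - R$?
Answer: $170$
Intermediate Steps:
$s = \frac{3}{5}$ ($s = \frac{2 - -1}{5} = \frac{2 + 1}{5} = \frac{1}{5} \cdot 3 = \frac{3}{5} \approx 0.6$)
$I{\left(E,V \right)} = -3 + E$ ($I{\left(E,V \right)} = \frac{3}{5} \left(-5\right) + E = -3 + E$)
$S{\left(y,q \right)} = -3 + y$
$M = -17$ ($M = \left(-3 + 1\right) - 15 = -2 - 15 = -17$)
$m{\left(-5 \right)} M 2 = \left(-5\right) \left(-17\right) 2 = 85 \cdot 2 = 170$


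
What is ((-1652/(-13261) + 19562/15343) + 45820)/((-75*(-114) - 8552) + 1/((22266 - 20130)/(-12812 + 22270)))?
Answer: 111875800586136/5927875451 ≈ 18873.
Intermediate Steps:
((-1652/(-13261) + 19562/15343) + 45820)/((-75*(-114) - 8552) + 1/((22266 - 20130)/(-12812 + 22270))) = ((-1652*(-1/13261) + 19562*(1/15343)) + 45820)/((8550 - 8552) + 1/(2136/9458)) = ((1652/13261 + 19562/15343) + 45820)/(-2 + 1/(2136*(1/9458))) = (284758318/203463523 + 45820)/(-2 + 1/(1068/4729)) = 9322983382178/(203463523*(-2 + 4729/1068)) = 9322983382178/(203463523*(2593/1068)) = (9322983382178/203463523)*(1068/2593) = 111875800586136/5927875451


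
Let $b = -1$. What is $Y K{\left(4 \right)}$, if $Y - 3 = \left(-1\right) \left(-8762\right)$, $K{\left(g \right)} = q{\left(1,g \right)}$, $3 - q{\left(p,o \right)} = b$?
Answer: $35060$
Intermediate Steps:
$q{\left(p,o \right)} = 4$ ($q{\left(p,o \right)} = 3 - -1 = 3 + 1 = 4$)
$K{\left(g \right)} = 4$
$Y = 8765$ ($Y = 3 - -8762 = 3 + 8762 = 8765$)
$Y K{\left(4 \right)} = 8765 \cdot 4 = 35060$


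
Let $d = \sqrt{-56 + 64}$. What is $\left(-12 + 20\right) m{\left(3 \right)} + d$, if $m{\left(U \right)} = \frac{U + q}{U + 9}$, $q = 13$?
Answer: $\frac{32}{3} + 2 \sqrt{2} \approx 13.495$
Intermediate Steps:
$d = 2 \sqrt{2}$ ($d = \sqrt{8} = 2 \sqrt{2} \approx 2.8284$)
$m{\left(U \right)} = \frac{13 + U}{9 + U}$ ($m{\left(U \right)} = \frac{U + 13}{U + 9} = \frac{13 + U}{9 + U}$)
$\left(-12 + 20\right) m{\left(3 \right)} + d = \left(-12 + 20\right) \frac{13 + 3}{9 + 3} + 2 \sqrt{2} = 8 \cdot \frac{1}{12} \cdot 16 + 2 \sqrt{2} = 8 \cdot \frac{4}{3} + 2 \sqrt{2} = \frac{32}{3} + 2 \sqrt{2}$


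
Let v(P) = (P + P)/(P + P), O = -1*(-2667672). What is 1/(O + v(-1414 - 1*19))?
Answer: 1/2667673 ≈ 3.7486e-7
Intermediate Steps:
O = 2667672
v(P) = 1 (v(P) = (2*P)/((2*P)) = (2*P)*(1/(2*P)) = 1)
1/(O + v(-1414 - 1*19)) = 1/(2667672 + 1) = 1/2667673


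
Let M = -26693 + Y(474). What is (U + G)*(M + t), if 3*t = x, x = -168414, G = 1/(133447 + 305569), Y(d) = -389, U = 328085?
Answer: -2996639111530605/109754 ≈ -2.7303e+10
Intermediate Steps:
G = 1/439016 ≈ 2.2778e-6
M = -27082 (M = -26693 - 389 = -27082)
t = -56138 (t = (⅓)*(-168414) = -56138)
(U + G)*(M + t) = (328085 + 1/439016)*(-27082 - 56138) = (144034564361/439016)*(-83220) = -2996639111530605/109754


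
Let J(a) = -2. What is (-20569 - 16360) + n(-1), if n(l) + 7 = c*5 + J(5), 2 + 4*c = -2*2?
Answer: -73891/2 ≈ -36946.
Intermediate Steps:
c = -3/2 (c = -½ + (-2*2)/4 = -½ + (¼)*(-4) = -½ - 1 = -3/2 ≈ -1.5000)
n(l) = -33/2 (n(l) = -7 + (-3/2*5 - 2) = -7 + (-15/2 - 2) = -7 - 19/2 = -33/2)
(-20569 - 16360) + n(-1) = (-20569 - 16360) - 33/2 = -36929 - 33/2 = -73891/2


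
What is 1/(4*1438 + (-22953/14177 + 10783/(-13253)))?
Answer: 187887781/1080273449612 ≈ 0.00017393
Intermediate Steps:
1/(4*1438 + (-22953/14177 + 10783/(-13253))) = 1/(5752 + (-22953*1/14177 + 10783*(-1/13253))) = 1/(5752 + (-22953/14177 - 10783/13253)) = 1/(5752 - 457066700/187887781) = 1/(1080273449612/187887781) = 187887781/1080273449612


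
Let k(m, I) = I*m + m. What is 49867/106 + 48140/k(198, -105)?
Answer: 127719803/272844 ≈ 468.11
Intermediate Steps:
k(m, I) = m + I*m
49867/106 + 48140/k(198, -105) = 49867/106 + 48140/((198*(1 - 105))) = 49867*(1/106) + 48140/((198*(-104))) = 49867/106 + 48140/(-20592) = 49867/106 + 48140*(-1/20592) = 49867/106 - 12035/5148 = 127719803/272844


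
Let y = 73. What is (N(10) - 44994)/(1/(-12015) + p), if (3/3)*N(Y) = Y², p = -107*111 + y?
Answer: 539401410/141825061 ≈ 3.8033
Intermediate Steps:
p = -11804 (p = -107*111 + 73 = -11877 + 73 = -11804)
N(Y) = Y²
(N(10) - 44994)/(1/(-12015) + p) = (10² - 44994)/(1/(-12015) - 11804) = (100 - 44994)/(-1/12015 - 11804) = -44894/(-141825061/12015) = -44894*(-12015/141825061) = 539401410/141825061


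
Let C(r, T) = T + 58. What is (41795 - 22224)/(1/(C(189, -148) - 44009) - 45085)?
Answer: -863061529/1988203416 ≈ -0.43409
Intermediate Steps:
C(r, T) = 58 + T
(41795 - 22224)/(1/(C(189, -148) - 44009) - 45085) = (41795 - 22224)/(1/((58 - 148) - 44009) - 45085) = 19571/(1/(-90 - 44009) - 45085) = 19571/(1/(-44099) - 45085) = 19571/(-1/44099 - 45085) = 19571/(-1988203416/44099) = 19571*(-44099/1988203416) = -863061529/1988203416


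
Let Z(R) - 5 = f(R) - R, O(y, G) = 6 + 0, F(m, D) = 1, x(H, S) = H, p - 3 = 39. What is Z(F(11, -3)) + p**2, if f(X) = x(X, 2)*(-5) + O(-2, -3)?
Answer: 1769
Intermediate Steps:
p = 42 (p = 3 + 39 = 42)
O(y, G) = 6
f(X) = 6 - 5*X (f(X) = X*(-5) + 6 = -5*X + 6 = 6 - 5*X)
Z(R) = 11 - 6*R (Z(R) = 5 + ((6 - 5*R) - R) = 5 + (6 - 6*R) = 11 - 6*R)
Z(F(11, -3)) + p**2 = (11 - 6*1) + 42**2 = (11 - 6) + 1764 = 5 + 1764 = 1769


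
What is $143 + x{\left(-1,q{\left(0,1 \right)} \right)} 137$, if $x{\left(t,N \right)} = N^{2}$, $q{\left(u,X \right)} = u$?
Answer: $143$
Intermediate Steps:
$143 + x{\left(-1,q{\left(0,1 \right)} \right)} 137 = 143 + 0^{2} \cdot 137 = 143 + 0 \cdot 137 = 143 + 0 = 143$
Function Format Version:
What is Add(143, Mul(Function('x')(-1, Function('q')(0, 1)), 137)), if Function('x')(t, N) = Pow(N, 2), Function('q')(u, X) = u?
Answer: 143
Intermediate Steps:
Add(143, Mul(Function('x')(-1, Function('q')(0, 1)), 137)) = Add(143, Mul(Pow(0, 2), 137)) = Add(143, Mul(0, 137)) = Add(143, 0) = 143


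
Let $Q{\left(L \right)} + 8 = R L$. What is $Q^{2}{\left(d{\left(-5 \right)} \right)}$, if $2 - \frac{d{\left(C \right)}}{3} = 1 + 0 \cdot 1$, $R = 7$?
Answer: $169$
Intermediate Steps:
$d{\left(C \right)} = 3$ ($d{\left(C \right)} = 6 - 3 \left(1 + 0 \cdot 1\right) = 6 - 3 \left(1 + 0\right) = 6 - 3 = 3$)
$Q{\left(L \right)} = -8 + 7 L$
$Q^{2}{\left(d{\left(-5 \right)} \right)} = \left(-8 + 7 \cdot 3\right)^{2} = \left(-8 + 21\right)^{2} = 13^{2} = 169$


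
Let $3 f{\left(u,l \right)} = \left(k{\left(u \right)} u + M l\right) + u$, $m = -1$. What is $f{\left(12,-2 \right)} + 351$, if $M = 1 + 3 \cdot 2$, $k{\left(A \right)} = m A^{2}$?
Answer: $- \frac{677}{3} \approx -225.67$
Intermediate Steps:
$k{\left(A \right)} = - A^{2}$
$M = 7$ ($M = 1 + 6 = 7$)
$f{\left(u,l \right)} = - \frac{u^{3}}{3} + \frac{u}{3} + \frac{7 l}{3}$ ($f{\left(u,l \right)} = \frac{\left(- u^{2} u + 7 l\right) + u}{3} = \frac{\left(- u^{3} + 7 l\right) + u}{3} = \frac{u - u^{3} + 7 l}{3} = - \frac{u^{3}}{3} + \frac{u}{3} + \frac{7 l}{3}$)
$f{\left(12,-2 \right)} + 351 = \left(- \frac{12^{3}}{3} + \frac{1}{3} \cdot 12 + \frac{7}{3} \left(-2\right)\right) + 351 = \left(\left(- \frac{1}{3}\right) 1728 + 4 - \frac{14}{3}\right) + 351 = \left(-576 + 4 - \frac{14}{3}\right) + 351 = - \frac{1730}{3} + 351 = - \frac{677}{3}$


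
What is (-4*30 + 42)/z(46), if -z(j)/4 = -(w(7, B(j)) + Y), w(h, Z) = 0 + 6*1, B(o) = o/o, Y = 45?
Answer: -13/34 ≈ -0.38235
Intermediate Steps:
B(o) = 1
w(h, Z) = 6 (w(h, Z) = 0 + 6 = 6)
z(j) = 204 (z(j) = -(-4)*(6 + 45) = -(-4)*51 = -4*(-51) = 204)
(-4*30 + 42)/z(46) = (-4*30 + 42)/204 = (-120 + 42)*(1/204) = -78*1/204 = -13/34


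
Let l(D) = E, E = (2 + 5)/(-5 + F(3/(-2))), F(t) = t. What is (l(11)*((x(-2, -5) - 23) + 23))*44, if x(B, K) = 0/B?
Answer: 0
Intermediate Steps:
E = -14/13 (E = (2 + 5)/(-5 + 3/(-2)) = 7/(-5 + 3*(-1/2)) = 7/(-5 - 3/2) = 7/(-13/2) = 7*(-2/13) = -14/13 ≈ -1.0769)
x(B, K) = 0
l(D) = -14/13
(l(11)*((x(-2, -5) - 23) + 23))*44 = -14*((0 - 23) + 23)/13*44 = -14*(-23 + 23)/13*44 = -14/13*0*44 = 0*44 = 0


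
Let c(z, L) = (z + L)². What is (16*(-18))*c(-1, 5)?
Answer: -4608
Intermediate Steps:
c(z, L) = (L + z)²
(16*(-18))*c(-1, 5) = (16*(-18))*(5 - 1)² = -288*4² = -288*16 = -4608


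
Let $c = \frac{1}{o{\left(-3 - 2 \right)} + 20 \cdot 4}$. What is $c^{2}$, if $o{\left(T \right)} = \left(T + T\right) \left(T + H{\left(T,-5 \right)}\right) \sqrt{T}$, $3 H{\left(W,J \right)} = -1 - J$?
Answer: $\frac{9}{100 \left(24 + 11 i \sqrt{5}\right)^{2}} \approx -1.8713 \cdot 10^{-6} - 7.6184 \cdot 10^{-5} i$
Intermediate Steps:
$H{\left(W,J \right)} = - \frac{1}{3} - \frac{J}{3}$ ($H{\left(W,J \right)} = \frac{-1 - J}{3} = - \frac{1}{3} - \frac{J}{3}$)
$o{\left(T \right)} = 2 T^{\frac{3}{2}} \left(\frac{4}{3} + T\right)$ ($o{\left(T \right)} = \left(T + T\right) \left(T - - \frac{4}{3}\right) \sqrt{T} = 2 T \left(T + \left(- \frac{1}{3} + \frac{5}{3}\right)\right) \sqrt{T} = 2 T \left(T + \frac{4}{3}\right) \sqrt{T} = 2 T \left(\frac{4}{3} + T\right) \sqrt{T} = 2 T^{\frac{3}{2}} \left(\frac{4}{3} + T\right)$)
$c = \frac{1}{80 + \frac{110 i \sqrt{5}}{3}}$ ($c = \frac{1}{\left(-3 - 2\right)^{\frac{3}{2}} \left(\frac{8}{3} + 2 \left(-3 - 2\right)\right) + 20 \cdot 4} = \frac{1}{\left(-5\right)^{\frac{3}{2}} \left(\frac{8}{3} + 2 \left(-5\right)\right) + 80} = \frac{1}{- 5 i \sqrt{5} \left(\frac{8}{3} - 10\right) + 80} = \frac{1}{- 5 i \sqrt{5} \left(- \frac{22}{3}\right) + 80} = \frac{1}{\frac{110 i \sqrt{5}}{3} + 80} = \frac{1}{80 + \frac{110 i \sqrt{5}}{3}} \approx 0.0060965 - 0.0062481 i$)
$c^{2} = \left(\frac{36}{5905} - \frac{33 i \sqrt{5}}{11810}\right)^{2}$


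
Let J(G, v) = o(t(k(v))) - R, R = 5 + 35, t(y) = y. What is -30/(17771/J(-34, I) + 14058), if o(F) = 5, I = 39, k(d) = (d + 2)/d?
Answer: -1050/474259 ≈ -0.0022140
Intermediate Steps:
k(d) = (2 + d)/d
R = 40
J(G, v) = -35 (J(G, v) = 5 - 1*40 = 5 - 40 = -35)
-30/(17771/J(-34, I) + 14058) = -30/(17771/(-35) + 14058) = -30/(17771*(-1/35) + 14058) = -30/(-17771/35 + 14058) = -30/474259/35 = -30*35/474259 = -1050/474259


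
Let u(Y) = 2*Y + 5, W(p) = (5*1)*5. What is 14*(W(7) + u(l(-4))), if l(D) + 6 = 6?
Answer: 420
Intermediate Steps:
W(p) = 25 (W(p) = 5*5 = 25)
l(D) = 0 (l(D) = -6 + 6 = 0)
u(Y) = 5 + 2*Y
14*(W(7) + u(l(-4))) = 14*(25 + (5 + 2*0)) = 14*(25 + (5 + 0)) = 14*(25 + 5) = 14*30 = 420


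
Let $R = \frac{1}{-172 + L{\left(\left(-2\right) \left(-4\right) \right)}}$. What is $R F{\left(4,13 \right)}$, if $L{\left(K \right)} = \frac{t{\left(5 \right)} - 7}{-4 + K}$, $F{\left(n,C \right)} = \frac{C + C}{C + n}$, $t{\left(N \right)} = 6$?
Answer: $- \frac{8}{901} \approx -0.008879$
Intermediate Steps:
$F{\left(n,C \right)} = \frac{2 C}{C + n}$
$L{\left(K \right)} = - \frac{1}{-4 + K}$ ($L{\left(K \right)} = \frac{6 - 7}{-4 + K} = - \frac{1}{-4 + K}$)
$R = - \frac{4}{689}$ ($R = \frac{1}{-172 - \frac{1}{-4 - -8}} = \frac{1}{-172 - \frac{1}{-4 + 8}} = \frac{1}{-172 - \frac{1}{4}} = \frac{1}{- \frac{689}{4}} = - \frac{4}{689} \approx -0.0058055$)
$R F{\left(4,13 \right)} = - \frac{4 \cdot 2 \cdot 13 \frac{1}{13 + 4}}{689} = - \frac{4 \cdot 2 \cdot 13 \cdot \frac{1}{17}}{689} = \left(- \frac{4}{689}\right) \frac{26}{17} = - \frac{8}{901}$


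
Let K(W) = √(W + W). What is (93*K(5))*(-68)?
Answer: -6324*√10 ≈ -19998.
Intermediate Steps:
K(W) = √2*√W (K(W) = √(2*W) = √2*√W)
(93*K(5))*(-68) = (93*(√2*√5))*(-68) = (93*√10)*(-68) = -6324*√10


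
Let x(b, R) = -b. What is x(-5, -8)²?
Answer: 25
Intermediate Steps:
x(-5, -8)² = (-1*(-5))² = 5² = 25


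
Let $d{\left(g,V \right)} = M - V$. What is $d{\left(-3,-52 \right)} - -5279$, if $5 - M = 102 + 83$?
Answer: $5151$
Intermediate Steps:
$M = -180$ ($M = 5 - \left(102 + 83\right) = 5 - 185 = -180$)
$d{\left(g,V \right)} = -180 - V$
$d{\left(-3,-52 \right)} - -5279 = \left(-180 - -52\right) - -5279 = \left(-180 + 52\right) + 5279 = -128 + 5279 = 5151$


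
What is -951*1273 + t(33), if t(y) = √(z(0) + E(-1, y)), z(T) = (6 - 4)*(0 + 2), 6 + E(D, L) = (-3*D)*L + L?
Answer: -1210623 + √130 ≈ -1.2106e+6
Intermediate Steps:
E(D, L) = -6 + L - 3*D*L (E(D, L) = -6 + ((-3*D)*L + L) = -6 + (-3*D*L + L) = -6 + (L - 3*D*L) = -6 + L - 3*D*L)
z(T) = 4 (z(T) = 2*2 = 4)
t(y) = √(-2 + 4*y) (t(y) = √(4 + (-6 + y - 3*(-1)*y)) = √(4 + (-6 + y + 3*y)) = √(4 + (-6 + 4*y)) = √(-2 + 4*y))
-951*1273 + t(33) = -951*1273 + √(-2 + 4*33) = -1210623 + √(-2 + 132) = -1210623 + √130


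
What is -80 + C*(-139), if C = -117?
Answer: 16183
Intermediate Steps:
-80 + C*(-139) = -80 - 117*(-139) = -80 + 16263 = 16183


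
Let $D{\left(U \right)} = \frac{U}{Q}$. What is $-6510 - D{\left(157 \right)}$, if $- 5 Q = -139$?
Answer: $- \frac{905675}{139} \approx -6515.6$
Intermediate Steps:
$Q = \frac{139}{5}$ ($Q = \left(- \frac{1}{5}\right) \left(-139\right) = \frac{139}{5} \approx 27.8$)
$D{\left(U \right)} = \frac{5 U}{139}$ ($D{\left(U \right)} = \frac{U}{\frac{139}{5}} = U \frac{5}{139} = \frac{5 U}{139}$)
$-6510 - D{\left(157 \right)} = -6510 - \frac{5}{139} \cdot 157 = -6510 - \frac{785}{139} = - \frac{905675}{139}$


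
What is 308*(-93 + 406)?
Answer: 96404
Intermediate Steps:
308*(-93 + 406) = 308*313 = 96404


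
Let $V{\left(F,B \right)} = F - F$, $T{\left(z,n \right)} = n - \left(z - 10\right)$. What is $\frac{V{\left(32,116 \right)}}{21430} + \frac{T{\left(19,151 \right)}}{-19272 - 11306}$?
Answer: $- \frac{71}{15289} \approx -0.0046439$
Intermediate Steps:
$T{\left(z,n \right)} = 10 + n - z$ ($T{\left(z,n \right)} = n - \left(z - 10\right) = n - \left(-10 + z\right) = 10 + n - z$)
$V{\left(F,B \right)} = 0$
$\frac{V{\left(32,116 \right)}}{21430} + \frac{T{\left(19,151 \right)}}{-19272 - 11306} = \frac{0}{21430} + \frac{10 + 151 - 19}{-19272 - 11306} = 0 \cdot \frac{1}{21430} + \frac{10 + 151 - 19}{-19272 - 11306} = 0 + \frac{142}{-30578} = 0 + 142 \left(- \frac{1}{30578}\right) = 0 - \frac{71}{15289} = - \frac{71}{15289}$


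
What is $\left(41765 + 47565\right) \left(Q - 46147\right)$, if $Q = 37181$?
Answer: $-800932780$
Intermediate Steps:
$\left(41765 + 47565\right) \left(Q - 46147\right) = \left(41765 + 47565\right) \left(37181 - 46147\right) = 89330 \left(-8966\right) = -800932780$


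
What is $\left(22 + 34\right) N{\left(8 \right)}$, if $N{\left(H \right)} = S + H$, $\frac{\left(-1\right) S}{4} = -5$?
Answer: $1568$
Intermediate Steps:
$S = 20$ ($S = \left(-4\right) \left(-5\right) = 20$)
$N{\left(H \right)} = 20 + H$
$\left(22 + 34\right) N{\left(8 \right)} = \left(22 + 34\right) \left(20 + 8\right) = 56 \cdot 28 = 1568$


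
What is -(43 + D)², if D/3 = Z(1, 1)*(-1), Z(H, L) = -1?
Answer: -2116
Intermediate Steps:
D = 3 (D = 3*(-1*(-1)) = 3*1 = 3)
-(43 + D)² = -(43 + 3)² = -1*46² = -1*2116 = -2116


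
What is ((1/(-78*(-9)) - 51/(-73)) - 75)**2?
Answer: 14497627380625/2626152516 ≈ 5520.5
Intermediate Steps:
((1/(-78*(-9)) - 51/(-73)) - 75)**2 = ((-1/78*(-1/9) - 51*(-1/73)) - 75)**2 = ((1/702 + 51/73) - 75)**2 = (35875/51246 - 75)**2 = (-3807575/51246)**2 = 14497627380625/2626152516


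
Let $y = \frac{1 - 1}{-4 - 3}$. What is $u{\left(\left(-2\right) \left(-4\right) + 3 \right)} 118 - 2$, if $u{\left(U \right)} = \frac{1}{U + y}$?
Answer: $\frac{96}{11} \approx 8.7273$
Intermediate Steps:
$y = 0$ ($y = \frac{0}{-7} = 0 \left(- \frac{1}{7}\right) = 0$)
$u{\left(U \right)} = \frac{1}{U}$ ($u{\left(U \right)} = \frac{1}{U + 0} = \frac{1}{U}$)
$u{\left(\left(-2\right) \left(-4\right) + 3 \right)} 118 - 2 = \frac{1}{\left(-2\right) \left(-4\right) + 3} \cdot 118 - 2 = \frac{1}{8 + 3} \cdot 118 - 2 = \frac{1}{11} \cdot 118 - 2 = \frac{118}{11} - 2 = \frac{96}{11}$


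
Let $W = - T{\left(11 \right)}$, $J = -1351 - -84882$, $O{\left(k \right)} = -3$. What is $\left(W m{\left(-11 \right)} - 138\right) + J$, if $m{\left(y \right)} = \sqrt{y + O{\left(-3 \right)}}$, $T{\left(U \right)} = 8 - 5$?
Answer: $83393 - 3 i \sqrt{14} \approx 83393.0 - 11.225 i$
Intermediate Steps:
$T{\left(U \right)} = 3$ ($T{\left(U \right)} = 8 - 5 = 3$)
$J = 83531$ ($J = -1351 + 84882 = 83531$)
$W = -3$ ($W = \left(-1\right) 3 = -3$)
$m{\left(y \right)} = \sqrt{-3 + y}$ ($m{\left(y \right)} = \sqrt{y - 3} = \sqrt{-3 + y}$)
$\left(W m{\left(-11 \right)} - 138\right) + J = \left(- 3 \sqrt{-3 - 11} - 138\right) + 83531 = \left(- 3 \sqrt{-14} - 138\right) + 83531 = \left(- 3 i \sqrt{14} - 138\right) + 83531 = \left(-138 - 3 i \sqrt{14}\right) + 83531 = 83393 - 3 i \sqrt{14}$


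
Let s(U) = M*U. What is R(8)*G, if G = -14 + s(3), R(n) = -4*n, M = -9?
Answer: 1312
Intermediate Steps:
s(U) = -9*U
G = -41 (G = -14 - 9*3 = -14 - 27 = -41)
R(8)*G = -4*8*(-41) = -32*(-41) = 1312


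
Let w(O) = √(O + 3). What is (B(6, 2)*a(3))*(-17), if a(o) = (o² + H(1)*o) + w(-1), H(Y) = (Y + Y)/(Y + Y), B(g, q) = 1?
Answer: -204 - 17*√2 ≈ -228.04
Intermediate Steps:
H(Y) = 1 (H(Y) = (2*Y)/((2*Y)) = (2*Y)*(1/(2*Y)) = 1)
w(O) = √(3 + O)
a(o) = o + √2 + o² (a(o) = (o² + 1*o) + √(3 - 1) = (o² + o) + √2 = (o + o²) + √2 = o + √2 + o²)
(B(6, 2)*a(3))*(-17) = (1*(3 + √2 + 3²))*(-17) = (1*(3 + √2 + 9))*(-17) = (1*(12 + √2))*(-17) = (12 + √2)*(-17) = -204 - 17*√2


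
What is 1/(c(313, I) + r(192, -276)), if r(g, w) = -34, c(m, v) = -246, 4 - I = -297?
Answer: -1/280 ≈ -0.0035714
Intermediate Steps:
I = 301 (I = 4 - 1*(-297) = 4 + 297 = 301)
1/(c(313, I) + r(192, -276)) = 1/(-246 - 34) = 1/(-280) = -1/280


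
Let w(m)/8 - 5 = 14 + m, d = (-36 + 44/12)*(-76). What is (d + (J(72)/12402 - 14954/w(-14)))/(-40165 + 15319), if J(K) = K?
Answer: -86131441/1027133640 ≈ -0.083856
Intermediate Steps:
d = 7372/3 (d = (-36 + 44*(1/12))*(-76) = (-36 + 11/3)*(-76) = -97/3*(-76) = 7372/3 ≈ 2457.3)
w(m) = 152 + 8*m (w(m) = 40 + 8*(14 + m) = 40 + (112 + 8*m) = 152 + 8*m)
(d + (J(72)/12402 - 14954/w(-14)))/(-40165 + 15319) = (7372/3 + (72/12402 - 14954/(152 + 8*(-14))))/(-40165 + 15319) = (7372/3 + (72*(1/12402) - 14954/(152 - 112)))/(-24846) = (7372/3 + (4/689 - 14954/40))*(-1/24846) = (7372/3 + (4/689 - 14954*1/40))*(-1/24846) = (7372/3 + (4/689 - 7477/20))*(-1/24846) = (7372/3 - 5151573/13780)*(-1/24846) = (86131441/41340)*(-1/24846) = -86131441/1027133640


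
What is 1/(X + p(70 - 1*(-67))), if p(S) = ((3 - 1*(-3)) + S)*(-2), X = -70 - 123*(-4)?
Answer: 1/136 ≈ 0.0073529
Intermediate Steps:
X = 422 (X = -70 + 492 = 422)
p(S) = -12 - 2*S (p(S) = ((3 + 3) + S)*(-2) = (6 + S)*(-2) = -12 - 2*S)
1/(X + p(70 - 1*(-67))) = 1/(422 + (-12 - 2*(70 - 1*(-67)))) = 1/(422 + (-12 - 2*(70 + 67))) = 1/(422 + (-12 - 2*137)) = 1/(422 + (-12 - 274)) = 1/(422 - 286) = 1/136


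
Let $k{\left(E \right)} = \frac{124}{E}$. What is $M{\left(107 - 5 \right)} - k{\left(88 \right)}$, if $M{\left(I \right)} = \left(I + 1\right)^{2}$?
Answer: $\frac{233367}{22} \approx 10608.0$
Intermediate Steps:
$M{\left(I \right)} = \left(1 + I\right)^{2}$
$M{\left(107 - 5 \right)} - k{\left(88 \right)} = \left(1 + \left(107 - 5\right)\right)^{2} - \frac{124}{88} = \left(1 + 102\right)^{2} - 124 \cdot \frac{1}{88} = 103^{2} - \frac{31}{22} = 10609 - \frac{31}{22} = \frac{233367}{22}$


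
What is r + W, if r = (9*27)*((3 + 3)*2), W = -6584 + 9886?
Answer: 6218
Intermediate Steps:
W = 3302
r = 2916 (r = 243*(6*2) = 243*12 = 2916)
r + W = 2916 + 3302 = 6218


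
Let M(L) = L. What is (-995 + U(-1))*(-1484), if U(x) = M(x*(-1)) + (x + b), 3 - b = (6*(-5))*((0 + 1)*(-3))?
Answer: 1605688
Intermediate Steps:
b = -87 (b = 3 - 6*(-5)*(0 + 1)*(-3) = 3 - (-30)*1*(-3) = 3 - (-30)*(-3) = 3 - 1*90 = 3 - 90 = -87)
U(x) = -87 (U(x) = x*(-1) + (x - 87) = -x + (-87 + x) = -87)
(-995 + U(-1))*(-1484) = (-995 - 87)*(-1484) = -1082*(-1484) = 1605688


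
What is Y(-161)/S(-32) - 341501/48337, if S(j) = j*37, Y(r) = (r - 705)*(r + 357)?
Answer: 975023981/7153876 ≈ 136.29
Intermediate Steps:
Y(r) = (-705 + r)*(357 + r)
S(j) = 37*j
Y(-161)/S(-32) - 341501/48337 = (-251685 + (-161)**2 - 348*(-161))/((37*(-32))) - 341501/48337 = (-251685 + 25921 + 56028)/(-1184) - 341501*1/48337 = -169736*(-1/1184) - 341501/48337 = 21217/148 - 341501/48337 = 975023981/7153876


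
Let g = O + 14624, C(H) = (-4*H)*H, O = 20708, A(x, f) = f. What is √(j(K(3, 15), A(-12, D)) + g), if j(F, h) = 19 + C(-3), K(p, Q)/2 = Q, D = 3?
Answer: √35315 ≈ 187.92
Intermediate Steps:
C(H) = -4*H²
K(p, Q) = 2*Q
j(F, h) = -17 (j(F, h) = 19 - 4*(-3)² = 19 - 4*9 = 19 - 36 = -17)
g = 35332 (g = 20708 + 14624 = 35332)
√(j(K(3, 15), A(-12, D)) + g) = √(-17 + 35332) = √35315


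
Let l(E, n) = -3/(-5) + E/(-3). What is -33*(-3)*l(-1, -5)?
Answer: 462/5 ≈ 92.400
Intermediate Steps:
l(E, n) = ⅗ - E/3 (l(E, n) = -3*(-⅕) + E*(-⅓) = ⅗ - E/3)
-33*(-3)*l(-1, -5) = -33*(-3)*(⅗ - ⅓*(-1)) = -(-99)*(⅗ + ⅓) = -(-99)*14/15 = -1*(-462/5) = 462/5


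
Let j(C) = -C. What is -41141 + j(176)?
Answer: -41317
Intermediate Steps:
-41141 + j(176) = -41141 - 1*176 = -41141 - 176 = -41317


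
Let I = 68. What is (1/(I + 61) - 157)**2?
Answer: 410143504/16641 ≈ 24647.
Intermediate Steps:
(1/(I + 61) - 157)**2 = (1/(68 + 61) - 157)**2 = (1/129 - 157)**2 = (-20252/129)**2 = 410143504/16641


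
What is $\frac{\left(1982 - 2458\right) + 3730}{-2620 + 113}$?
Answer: $- \frac{3254}{2507} \approx -1.298$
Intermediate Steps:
$\frac{\left(1982 - 2458\right) + 3730}{-2620 + 113} = \frac{\left(1982 - 2458\right) + 3730}{-2507} = \left(-476 + 3730\right) \left(- \frac{1}{2507}\right) = 3254 \left(- \frac{1}{2507}\right) = - \frac{3254}{2507}$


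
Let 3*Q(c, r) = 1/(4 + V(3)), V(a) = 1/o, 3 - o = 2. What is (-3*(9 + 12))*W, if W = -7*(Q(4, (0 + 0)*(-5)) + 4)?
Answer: 8967/5 ≈ 1793.4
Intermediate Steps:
o = 1 (o = 3 - 1*2 = 3 - 2 = 1)
V(a) = 1 (V(a) = 1/1 = 1)
Q(c, r) = 1/15 (Q(c, r) = 1/(3*(4 + 1)) = (⅓)/5 = (⅓)*(⅕) = 1/15)
W = -427/15 (W = -7*(1/15 + 4) = -7*61/15 = -427/15 ≈ -28.467)
(-3*(9 + 12))*W = -3*(9 + 12)*(-427/15) = -3*21*(-427/15) = -63*(-427/15) = 8967/5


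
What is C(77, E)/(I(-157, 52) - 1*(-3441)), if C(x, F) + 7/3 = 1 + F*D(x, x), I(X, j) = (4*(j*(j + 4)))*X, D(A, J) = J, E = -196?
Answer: 9056/1095177 ≈ 0.0082690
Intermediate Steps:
I(X, j) = 4*X*j*(4 + j) (I(X, j) = (4*(j*(4 + j)))*X = (4*j*(4 + j))*X = 4*X*j*(4 + j))
C(x, F) = -4/3 + F*x (C(x, F) = -7/3 + (1 + F*x) = -4/3 + F*x)
C(77, E)/(I(-157, 52) - 1*(-3441)) = (-4/3 - 196*77)/(4*(-157)*52*(4 + 52) - 1*(-3441)) = (-4/3 - 15092)/(4*(-157)*52*56 + 3441) = -45280/(3*(-1828736 + 3441)) = -45280/3/(-1825295) = -45280/3*(-1/1825295) = 9056/1095177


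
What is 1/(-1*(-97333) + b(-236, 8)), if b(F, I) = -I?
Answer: 1/97325 ≈ 1.0275e-5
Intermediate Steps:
1/(-1*(-97333) + b(-236, 8)) = 1/(-1*(-97333) - 1*8) = 1/(97333 - 8) = 1/97325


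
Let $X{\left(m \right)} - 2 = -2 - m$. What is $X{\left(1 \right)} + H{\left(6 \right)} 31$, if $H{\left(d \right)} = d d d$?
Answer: $6695$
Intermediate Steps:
$H{\left(d \right)} = d^{3}$ ($H{\left(d \right)} = d^{2} d = d^{3}$)
$X{\left(m \right)} = - m$ ($X{\left(m \right)} = 2 - \left(2 + m\right) = - m$)
$X{\left(1 \right)} + H{\left(6 \right)} 31 = \left(-1\right) 1 + 6^{3} \cdot 31 = -1 + 216 \cdot 31 = -1 + 6696 = 6695$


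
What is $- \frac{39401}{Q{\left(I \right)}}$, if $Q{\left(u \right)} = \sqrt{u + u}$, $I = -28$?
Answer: $\frac{39401 i \sqrt{14}}{28} \approx 5265.2 i$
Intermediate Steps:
$Q{\left(u \right)} = \sqrt{2} \sqrt{u}$ ($Q{\left(u \right)} = \sqrt{2 u} = \sqrt{2} \sqrt{u}$)
$- \frac{39401}{Q{\left(I \right)}} = - \frac{39401}{\sqrt{2} \sqrt{-28}} = - \frac{39401}{\sqrt{2} \cdot 2 i \sqrt{7}} = - \frac{39401}{2 i \sqrt{14}} = - 39401 \left(- \frac{i \sqrt{14}}{28}\right) = \frac{39401 i \sqrt{14}}{28}$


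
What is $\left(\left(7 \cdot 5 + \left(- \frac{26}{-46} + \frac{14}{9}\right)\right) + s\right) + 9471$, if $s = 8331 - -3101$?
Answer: $\frac{4334605}{207} \approx 20940.0$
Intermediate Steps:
$s = 11432$ ($s = 8331 + 3101 = 11432$)
$\left(\left(7 \cdot 5 + \left(- \frac{26}{-46} + \frac{14}{9}\right)\right) + s\right) + 9471 = \left(\left(7 \cdot 5 + \left(- \frac{26}{-46} + \frac{14}{9}\right)\right) + 11432\right) + 9471 = \left(\left(35 + \left(\left(-26\right) \left(- \frac{1}{46}\right) + 14 \cdot \frac{1}{9}\right)\right) + 11432\right) + 9471 = \left(\left(35 + \left(\frac{13}{23} + \frac{14}{9}\right)\right) + 11432\right) + 9471 = \left(\left(35 + \frac{439}{207}\right) + 11432\right) + 9471 = \left(\frac{7684}{207} + 11432\right) + 9471 = \frac{2374108}{207} + 9471 = \frac{4334605}{207}$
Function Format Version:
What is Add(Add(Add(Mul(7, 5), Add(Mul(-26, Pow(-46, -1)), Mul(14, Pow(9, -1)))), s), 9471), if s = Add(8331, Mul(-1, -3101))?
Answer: Rational(4334605, 207) ≈ 20940.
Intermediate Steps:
s = 11432 (s = Add(8331, 3101) = 11432)
Add(Add(Add(Mul(7, 5), Add(Mul(-26, Pow(-46, -1)), Mul(14, Pow(9, -1)))), s), 9471) = Add(Add(Add(Mul(7, 5), Add(Mul(-26, Pow(-46, -1)), Mul(14, Pow(9, -1)))), 11432), 9471) = Add(Add(Add(35, Add(Mul(-26, Rational(-1, 46)), Mul(14, Rational(1, 9)))), 11432), 9471) = Add(Add(Add(35, Add(Rational(13, 23), Rational(14, 9))), 11432), 9471) = Add(Add(Add(35, Rational(439, 207)), 11432), 9471) = Add(Add(Rational(7684, 207), 11432), 9471) = Add(Rational(2374108, 207), 9471) = Rational(4334605, 207)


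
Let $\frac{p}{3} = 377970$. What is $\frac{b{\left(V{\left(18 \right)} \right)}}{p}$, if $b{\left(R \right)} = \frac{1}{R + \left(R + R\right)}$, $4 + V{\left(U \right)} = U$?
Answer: $\frac{1}{47624220} \approx 2.0998 \cdot 10^{-8}$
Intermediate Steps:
$p = 1133910$ ($p = 3 \cdot 377970 = 1133910$)
$V{\left(U \right)} = -4 + U$
$b{\left(R \right)} = \frac{1}{3 R}$ ($b{\left(R \right)} = \frac{1}{R + 2 R} = \frac{1}{3 R}$)
$\frac{b{\left(V{\left(18 \right)} \right)}}{p} = \frac{\frac{1}{3} \frac{1}{-4 + 18}}{1133910} = \frac{1}{3 \cdot 14} \cdot \frac{1}{1133910} = \frac{1}{3} \cdot \frac{1}{14} \cdot \frac{1}{1133910} = \frac{1}{42} \cdot \frac{1}{1133910} = \frac{1}{47624220}$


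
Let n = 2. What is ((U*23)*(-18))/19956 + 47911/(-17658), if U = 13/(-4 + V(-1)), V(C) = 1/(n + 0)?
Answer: -541892725/205556778 ≈ -2.6362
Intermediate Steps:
V(C) = ½ (V(C) = 1/(2 + 0) = 1/2 = ½)
U = -26/7 (U = 13/(-4 + ½) = 13/(-7/2) = 13*(-2/7) = -26/7 ≈ -3.7143)
((U*23)*(-18))/19956 + 47911/(-17658) = (-26/7*23*(-18))/19956 + 47911/(-17658) = -598/7*(-18)*(1/19956) + 47911*(-1/17658) = (10764/7)*(1/19956) - 47911/17658 = 897/11641 - 47911/17658 = -541892725/205556778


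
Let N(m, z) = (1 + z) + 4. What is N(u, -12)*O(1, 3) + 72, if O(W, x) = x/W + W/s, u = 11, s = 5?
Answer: 248/5 ≈ 49.600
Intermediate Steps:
N(m, z) = 5 + z
O(W, x) = W/5 + x/W (O(W, x) = x/W + W/5 = W/5 + x/W)
N(u, -12)*O(1, 3) + 72 = (5 - 12)*((⅕)*1 + 3/1) + 72 = -7*(⅕ + 3*1) + 72 = -7*(⅕ + 3) + 72 = -7*16/5 + 72 = -112/5 + 72 = 248/5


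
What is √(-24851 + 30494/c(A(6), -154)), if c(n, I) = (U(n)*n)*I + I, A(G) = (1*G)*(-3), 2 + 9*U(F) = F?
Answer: I*√247729329078/3157 ≈ 157.66*I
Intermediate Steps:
U(F) = -2/9 + F/9
A(G) = -3*G (A(G) = G*(-3) = -3*G)
c(n, I) = I + I*n*(-2/9 + n/9) (c(n, I) = ((-2/9 + n/9)*n)*I + I = (n*(-2/9 + n/9))*I + I = I*n*(-2/9 + n/9) + I = I + I*n*(-2/9 + n/9))
√(-24851 + 30494/c(A(6), -154)) = √(-24851 + 30494/(((⅑)*(-154)*(9 + (-3*6)*(-2 - 3*6))))) = √(-24851 + 30494/(((⅑)*(-154)*(9 - 18*(-2 - 18))))) = √(-24851 + 30494/(((⅑)*(-154)*(9 - 18*(-20))))) = √(-24851 + 30494/(((⅑)*(-154)*(9 + 360)))) = √(-24851 + 30494/(((⅑)*(-154)*369))) = √(-24851 + 30494/(-6314)) = √(-24851 + 30494*(-1/6314)) = √(-24851 - 15247/3157) = √(-78469854/3157) = I*√247729329078/3157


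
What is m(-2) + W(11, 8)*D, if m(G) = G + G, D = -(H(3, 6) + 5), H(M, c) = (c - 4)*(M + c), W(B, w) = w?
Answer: -188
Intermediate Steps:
H(M, c) = (-4 + c)*(M + c)
D = -23 (D = -((6**2 - 4*3 - 4*6 + 3*6) + 5) = -((36 - 12 - 24 + 18) + 5) = -(18 + 5) = -1*23 = -23)
m(G) = 2*G
m(-2) + W(11, 8)*D = 2*(-2) + 8*(-23) = -4 - 184 = -188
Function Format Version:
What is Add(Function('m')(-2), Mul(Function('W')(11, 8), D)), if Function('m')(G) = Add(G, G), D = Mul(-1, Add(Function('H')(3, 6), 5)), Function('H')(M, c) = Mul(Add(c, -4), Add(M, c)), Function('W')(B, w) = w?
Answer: -188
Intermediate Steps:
Function('H')(M, c) = Mul(Add(-4, c), Add(M, c))
D = -23 (D = Mul(-1, Add(Add(Pow(6, 2), Mul(-4, 3), Mul(-4, 6), Mul(3, 6)), 5)) = Mul(-1, Add(Add(36, -12, -24, 18), 5)) = Mul(-1, Add(18, 5)) = Mul(-1, 23) = -23)
Function('m')(G) = Mul(2, G)
Add(Function('m')(-2), Mul(Function('W')(11, 8), D)) = Add(Mul(2, -2), Mul(8, -23)) = Add(-4, -184) = -188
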